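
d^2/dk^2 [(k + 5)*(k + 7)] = 2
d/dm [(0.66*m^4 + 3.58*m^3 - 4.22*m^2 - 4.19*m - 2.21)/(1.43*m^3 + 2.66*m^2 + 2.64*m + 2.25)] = (0.9438*m^6 + 3.5112*m^5 + 20.7846*m^4 + 36.8258*m^3 + 33.6505*m^2 - 7.2328*m - 3.5931)/(2.0449*m^6 + 7.6076*m^5 + 14.626*m^4 + 20.4798*m^3 + 18.9396*m^2 + 11.88*m + 5.0625)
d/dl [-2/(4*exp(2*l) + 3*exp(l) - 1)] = (16*exp(l) + 6)*exp(l)/(4*exp(2*l) + 3*exp(l) - 1)^2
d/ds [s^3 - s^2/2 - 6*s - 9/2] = 3*s^2 - s - 6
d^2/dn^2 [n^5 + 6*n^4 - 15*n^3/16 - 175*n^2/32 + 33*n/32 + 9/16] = 20*n^3 + 72*n^2 - 45*n/8 - 175/16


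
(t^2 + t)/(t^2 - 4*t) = (t + 1)/(t - 4)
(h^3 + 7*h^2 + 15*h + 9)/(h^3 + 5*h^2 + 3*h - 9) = (h + 1)/(h - 1)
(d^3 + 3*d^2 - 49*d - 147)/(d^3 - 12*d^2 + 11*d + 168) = (d + 7)/(d - 8)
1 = 1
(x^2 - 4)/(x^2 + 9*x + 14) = (x - 2)/(x + 7)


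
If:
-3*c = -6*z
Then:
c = 2*z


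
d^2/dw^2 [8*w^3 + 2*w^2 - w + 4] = 48*w + 4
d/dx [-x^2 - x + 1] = -2*x - 1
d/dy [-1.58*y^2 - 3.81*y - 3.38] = -3.16*y - 3.81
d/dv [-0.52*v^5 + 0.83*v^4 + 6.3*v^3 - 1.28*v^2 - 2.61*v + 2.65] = -2.6*v^4 + 3.32*v^3 + 18.9*v^2 - 2.56*v - 2.61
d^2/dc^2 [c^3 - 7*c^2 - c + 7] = 6*c - 14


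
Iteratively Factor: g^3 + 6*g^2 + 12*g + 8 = (g + 2)*(g^2 + 4*g + 4) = (g + 2)^2*(g + 2)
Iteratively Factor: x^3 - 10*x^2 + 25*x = (x - 5)*(x^2 - 5*x) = (x - 5)^2*(x)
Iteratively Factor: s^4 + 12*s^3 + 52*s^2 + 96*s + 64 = (s + 4)*(s^3 + 8*s^2 + 20*s + 16) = (s + 2)*(s + 4)*(s^2 + 6*s + 8) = (s + 2)*(s + 4)^2*(s + 2)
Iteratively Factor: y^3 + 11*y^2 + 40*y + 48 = (y + 4)*(y^2 + 7*y + 12) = (y + 3)*(y + 4)*(y + 4)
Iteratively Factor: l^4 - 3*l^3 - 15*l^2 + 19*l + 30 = (l - 5)*(l^3 + 2*l^2 - 5*l - 6) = (l - 5)*(l - 2)*(l^2 + 4*l + 3) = (l - 5)*(l - 2)*(l + 1)*(l + 3)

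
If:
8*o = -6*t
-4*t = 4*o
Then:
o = 0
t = 0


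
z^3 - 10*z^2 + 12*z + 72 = (z - 6)^2*(z + 2)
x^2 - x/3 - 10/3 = (x - 2)*(x + 5/3)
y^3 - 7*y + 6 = (y - 2)*(y - 1)*(y + 3)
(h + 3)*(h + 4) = h^2 + 7*h + 12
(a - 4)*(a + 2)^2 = a^3 - 12*a - 16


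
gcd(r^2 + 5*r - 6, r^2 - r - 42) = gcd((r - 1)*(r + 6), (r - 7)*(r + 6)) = r + 6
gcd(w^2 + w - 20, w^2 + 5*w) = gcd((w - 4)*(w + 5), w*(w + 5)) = w + 5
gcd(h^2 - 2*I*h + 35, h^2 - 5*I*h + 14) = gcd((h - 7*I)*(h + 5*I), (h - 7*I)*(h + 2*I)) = h - 7*I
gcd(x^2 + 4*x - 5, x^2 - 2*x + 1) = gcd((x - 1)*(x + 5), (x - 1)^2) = x - 1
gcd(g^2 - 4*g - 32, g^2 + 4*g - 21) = 1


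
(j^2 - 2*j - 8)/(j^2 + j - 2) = (j - 4)/(j - 1)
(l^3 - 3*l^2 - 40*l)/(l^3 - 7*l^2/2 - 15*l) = 2*(-l^2 + 3*l + 40)/(-2*l^2 + 7*l + 30)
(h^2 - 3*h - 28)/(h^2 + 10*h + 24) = (h - 7)/(h + 6)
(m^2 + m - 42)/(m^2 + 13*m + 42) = (m - 6)/(m + 6)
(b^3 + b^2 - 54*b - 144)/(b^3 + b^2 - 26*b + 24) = (b^2 - 5*b - 24)/(b^2 - 5*b + 4)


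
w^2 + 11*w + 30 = (w + 5)*(w + 6)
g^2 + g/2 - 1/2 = (g - 1/2)*(g + 1)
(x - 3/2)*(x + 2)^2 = x^3 + 5*x^2/2 - 2*x - 6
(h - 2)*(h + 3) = h^2 + h - 6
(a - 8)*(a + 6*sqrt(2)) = a^2 - 8*a + 6*sqrt(2)*a - 48*sqrt(2)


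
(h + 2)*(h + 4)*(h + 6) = h^3 + 12*h^2 + 44*h + 48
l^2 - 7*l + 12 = (l - 4)*(l - 3)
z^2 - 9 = (z - 3)*(z + 3)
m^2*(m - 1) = m^3 - m^2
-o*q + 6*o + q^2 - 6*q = (-o + q)*(q - 6)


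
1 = 1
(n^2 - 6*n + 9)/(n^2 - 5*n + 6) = (n - 3)/(n - 2)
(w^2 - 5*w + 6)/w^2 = 1 - 5/w + 6/w^2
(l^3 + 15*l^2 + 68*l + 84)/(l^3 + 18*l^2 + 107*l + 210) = (l + 2)/(l + 5)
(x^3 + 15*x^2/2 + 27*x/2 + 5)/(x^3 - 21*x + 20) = (x^2 + 5*x/2 + 1)/(x^2 - 5*x + 4)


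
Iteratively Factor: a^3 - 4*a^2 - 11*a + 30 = (a - 2)*(a^2 - 2*a - 15) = (a - 2)*(a + 3)*(a - 5)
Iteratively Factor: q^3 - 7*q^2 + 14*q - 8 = (q - 1)*(q^2 - 6*q + 8) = (q - 2)*(q - 1)*(q - 4)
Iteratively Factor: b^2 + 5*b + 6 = (b + 3)*(b + 2)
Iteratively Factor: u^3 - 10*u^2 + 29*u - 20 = (u - 4)*(u^2 - 6*u + 5) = (u - 4)*(u - 1)*(u - 5)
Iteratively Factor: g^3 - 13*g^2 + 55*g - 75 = (g - 3)*(g^2 - 10*g + 25) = (g - 5)*(g - 3)*(g - 5)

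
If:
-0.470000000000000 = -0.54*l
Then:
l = 0.87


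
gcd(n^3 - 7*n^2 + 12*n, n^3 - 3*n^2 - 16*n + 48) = n^2 - 7*n + 12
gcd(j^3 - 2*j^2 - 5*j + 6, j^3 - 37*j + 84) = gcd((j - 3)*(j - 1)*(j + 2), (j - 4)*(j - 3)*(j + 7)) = j - 3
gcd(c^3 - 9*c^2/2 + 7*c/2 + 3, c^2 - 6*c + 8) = c - 2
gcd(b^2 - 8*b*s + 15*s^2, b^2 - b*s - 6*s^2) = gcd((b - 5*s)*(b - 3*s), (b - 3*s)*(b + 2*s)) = -b + 3*s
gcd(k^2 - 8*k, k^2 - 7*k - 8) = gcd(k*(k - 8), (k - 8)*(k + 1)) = k - 8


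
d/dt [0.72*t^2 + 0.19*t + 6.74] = 1.44*t + 0.19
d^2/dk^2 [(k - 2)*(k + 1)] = 2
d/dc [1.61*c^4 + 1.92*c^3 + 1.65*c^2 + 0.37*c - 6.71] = 6.44*c^3 + 5.76*c^2 + 3.3*c + 0.37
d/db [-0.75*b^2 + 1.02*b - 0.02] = 1.02 - 1.5*b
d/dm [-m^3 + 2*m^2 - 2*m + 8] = -3*m^2 + 4*m - 2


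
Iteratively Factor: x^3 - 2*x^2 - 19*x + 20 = (x - 1)*(x^2 - x - 20) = (x - 1)*(x + 4)*(x - 5)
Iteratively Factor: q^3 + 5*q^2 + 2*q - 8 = (q + 2)*(q^2 + 3*q - 4) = (q - 1)*(q + 2)*(q + 4)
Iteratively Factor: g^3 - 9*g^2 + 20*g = (g - 5)*(g^2 - 4*g) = (g - 5)*(g - 4)*(g)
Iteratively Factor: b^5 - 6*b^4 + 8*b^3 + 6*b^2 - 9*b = (b + 1)*(b^4 - 7*b^3 + 15*b^2 - 9*b) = b*(b + 1)*(b^3 - 7*b^2 + 15*b - 9) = b*(b - 3)*(b + 1)*(b^2 - 4*b + 3) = b*(b - 3)*(b - 1)*(b + 1)*(b - 3)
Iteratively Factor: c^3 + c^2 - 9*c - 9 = (c + 1)*(c^2 - 9) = (c - 3)*(c + 1)*(c + 3)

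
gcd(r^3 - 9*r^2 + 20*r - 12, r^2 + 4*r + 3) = 1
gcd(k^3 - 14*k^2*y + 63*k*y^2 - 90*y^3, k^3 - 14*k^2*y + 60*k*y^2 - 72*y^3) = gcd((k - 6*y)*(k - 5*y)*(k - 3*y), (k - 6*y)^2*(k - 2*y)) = -k + 6*y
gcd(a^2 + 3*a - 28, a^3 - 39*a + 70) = a + 7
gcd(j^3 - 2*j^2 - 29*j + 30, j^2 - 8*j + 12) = j - 6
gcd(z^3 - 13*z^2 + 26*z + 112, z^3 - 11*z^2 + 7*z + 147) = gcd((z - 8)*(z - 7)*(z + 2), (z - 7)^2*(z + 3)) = z - 7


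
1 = 1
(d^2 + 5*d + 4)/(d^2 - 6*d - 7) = (d + 4)/(d - 7)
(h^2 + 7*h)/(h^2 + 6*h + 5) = h*(h + 7)/(h^2 + 6*h + 5)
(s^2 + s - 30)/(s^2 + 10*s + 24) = (s - 5)/(s + 4)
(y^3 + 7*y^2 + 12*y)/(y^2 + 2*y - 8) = y*(y + 3)/(y - 2)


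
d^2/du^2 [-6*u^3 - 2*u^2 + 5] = -36*u - 4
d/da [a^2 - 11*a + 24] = 2*a - 11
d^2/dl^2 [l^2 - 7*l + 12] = 2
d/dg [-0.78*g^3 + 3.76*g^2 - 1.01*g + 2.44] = -2.34*g^2 + 7.52*g - 1.01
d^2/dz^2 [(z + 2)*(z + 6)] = 2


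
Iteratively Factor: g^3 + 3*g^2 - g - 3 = (g + 1)*(g^2 + 2*g - 3) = (g - 1)*(g + 1)*(g + 3)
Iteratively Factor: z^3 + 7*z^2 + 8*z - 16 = (z + 4)*(z^2 + 3*z - 4) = (z - 1)*(z + 4)*(z + 4)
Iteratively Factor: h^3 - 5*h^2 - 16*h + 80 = (h + 4)*(h^2 - 9*h + 20) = (h - 5)*(h + 4)*(h - 4)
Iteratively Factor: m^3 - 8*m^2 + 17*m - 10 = (m - 2)*(m^2 - 6*m + 5) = (m - 2)*(m - 1)*(m - 5)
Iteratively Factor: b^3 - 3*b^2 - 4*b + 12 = (b + 2)*(b^2 - 5*b + 6) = (b - 3)*(b + 2)*(b - 2)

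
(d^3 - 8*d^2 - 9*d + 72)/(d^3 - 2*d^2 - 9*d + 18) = (d - 8)/(d - 2)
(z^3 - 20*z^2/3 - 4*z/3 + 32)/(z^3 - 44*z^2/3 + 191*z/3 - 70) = (3*z^2 - 2*z - 16)/(3*z^2 - 26*z + 35)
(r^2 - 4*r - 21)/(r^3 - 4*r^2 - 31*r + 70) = (r + 3)/(r^2 + 3*r - 10)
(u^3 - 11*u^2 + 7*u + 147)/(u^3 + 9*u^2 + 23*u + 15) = (u^2 - 14*u + 49)/(u^2 + 6*u + 5)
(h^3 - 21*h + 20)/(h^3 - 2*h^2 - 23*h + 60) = (h - 1)/(h - 3)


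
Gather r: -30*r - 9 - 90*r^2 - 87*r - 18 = -90*r^2 - 117*r - 27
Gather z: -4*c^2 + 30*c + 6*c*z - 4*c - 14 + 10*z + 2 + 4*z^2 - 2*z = -4*c^2 + 26*c + 4*z^2 + z*(6*c + 8) - 12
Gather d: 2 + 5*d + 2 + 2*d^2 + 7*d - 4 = 2*d^2 + 12*d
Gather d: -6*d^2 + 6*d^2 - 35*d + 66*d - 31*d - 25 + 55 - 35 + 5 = 0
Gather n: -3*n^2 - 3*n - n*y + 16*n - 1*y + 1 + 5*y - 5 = -3*n^2 + n*(13 - y) + 4*y - 4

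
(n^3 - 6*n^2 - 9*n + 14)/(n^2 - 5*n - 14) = n - 1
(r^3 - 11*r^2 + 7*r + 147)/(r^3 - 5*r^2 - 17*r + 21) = (r - 7)/(r - 1)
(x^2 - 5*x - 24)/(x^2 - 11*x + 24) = (x + 3)/(x - 3)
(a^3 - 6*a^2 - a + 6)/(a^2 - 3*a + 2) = (a^2 - 5*a - 6)/(a - 2)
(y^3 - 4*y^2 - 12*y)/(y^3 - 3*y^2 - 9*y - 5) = y*(-y^2 + 4*y + 12)/(-y^3 + 3*y^2 + 9*y + 5)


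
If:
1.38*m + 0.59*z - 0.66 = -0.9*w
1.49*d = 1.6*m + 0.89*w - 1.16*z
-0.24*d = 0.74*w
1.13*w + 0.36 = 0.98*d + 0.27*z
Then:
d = 0.22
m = 0.42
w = -0.07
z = 0.24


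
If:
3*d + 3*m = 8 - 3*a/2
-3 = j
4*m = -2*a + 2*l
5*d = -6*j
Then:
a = -2*m - 28/15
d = 18/5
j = -3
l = -28/15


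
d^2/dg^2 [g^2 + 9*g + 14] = 2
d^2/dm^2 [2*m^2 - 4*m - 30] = 4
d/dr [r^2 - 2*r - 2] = 2*r - 2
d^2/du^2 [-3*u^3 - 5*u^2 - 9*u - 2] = -18*u - 10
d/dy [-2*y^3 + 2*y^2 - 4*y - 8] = -6*y^2 + 4*y - 4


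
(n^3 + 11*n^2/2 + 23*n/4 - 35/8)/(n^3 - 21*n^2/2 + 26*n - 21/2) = (n^2 + 6*n + 35/4)/(n^2 - 10*n + 21)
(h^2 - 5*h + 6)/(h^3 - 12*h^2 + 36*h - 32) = (h - 3)/(h^2 - 10*h + 16)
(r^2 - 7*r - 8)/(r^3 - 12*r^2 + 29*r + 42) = (r - 8)/(r^2 - 13*r + 42)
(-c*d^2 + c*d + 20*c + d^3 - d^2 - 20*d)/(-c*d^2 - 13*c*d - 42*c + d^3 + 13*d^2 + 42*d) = (d^2 - d - 20)/(d^2 + 13*d + 42)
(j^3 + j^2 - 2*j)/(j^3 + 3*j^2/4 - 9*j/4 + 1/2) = 4*j/(4*j - 1)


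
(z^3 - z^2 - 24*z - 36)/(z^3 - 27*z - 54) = (z + 2)/(z + 3)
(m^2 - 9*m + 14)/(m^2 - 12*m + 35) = (m - 2)/(m - 5)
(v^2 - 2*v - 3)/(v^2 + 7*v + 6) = (v - 3)/(v + 6)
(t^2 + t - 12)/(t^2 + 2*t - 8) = (t - 3)/(t - 2)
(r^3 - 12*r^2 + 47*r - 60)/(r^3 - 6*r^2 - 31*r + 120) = (r^2 - 9*r + 20)/(r^2 - 3*r - 40)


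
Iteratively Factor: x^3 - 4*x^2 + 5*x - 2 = (x - 2)*(x^2 - 2*x + 1) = (x - 2)*(x - 1)*(x - 1)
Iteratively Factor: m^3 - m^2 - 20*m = (m + 4)*(m^2 - 5*m) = m*(m + 4)*(m - 5)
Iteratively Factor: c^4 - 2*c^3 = (c)*(c^3 - 2*c^2) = c^2*(c^2 - 2*c) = c^2*(c - 2)*(c)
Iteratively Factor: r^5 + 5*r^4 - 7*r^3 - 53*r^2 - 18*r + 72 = (r + 2)*(r^4 + 3*r^3 - 13*r^2 - 27*r + 36) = (r + 2)*(r + 3)*(r^3 - 13*r + 12) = (r + 2)*(r + 3)*(r + 4)*(r^2 - 4*r + 3) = (r - 3)*(r + 2)*(r + 3)*(r + 4)*(r - 1)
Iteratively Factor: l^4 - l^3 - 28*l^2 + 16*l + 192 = (l - 4)*(l^3 + 3*l^2 - 16*l - 48) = (l - 4)*(l + 4)*(l^2 - l - 12) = (l - 4)^2*(l + 4)*(l + 3)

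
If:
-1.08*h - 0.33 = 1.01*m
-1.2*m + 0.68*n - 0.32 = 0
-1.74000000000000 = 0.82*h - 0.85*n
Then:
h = -0.76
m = 0.48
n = 1.32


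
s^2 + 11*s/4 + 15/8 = (s + 5/4)*(s + 3/2)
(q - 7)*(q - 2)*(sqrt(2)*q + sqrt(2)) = sqrt(2)*q^3 - 8*sqrt(2)*q^2 + 5*sqrt(2)*q + 14*sqrt(2)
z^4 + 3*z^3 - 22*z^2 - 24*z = z*(z - 4)*(z + 1)*(z + 6)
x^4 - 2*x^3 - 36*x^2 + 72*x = x*(x - 6)*(x - 2)*(x + 6)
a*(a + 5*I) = a^2 + 5*I*a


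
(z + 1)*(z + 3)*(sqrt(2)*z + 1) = sqrt(2)*z^3 + z^2 + 4*sqrt(2)*z^2 + 4*z + 3*sqrt(2)*z + 3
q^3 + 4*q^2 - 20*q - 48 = (q - 4)*(q + 2)*(q + 6)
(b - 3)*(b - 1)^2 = b^3 - 5*b^2 + 7*b - 3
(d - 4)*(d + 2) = d^2 - 2*d - 8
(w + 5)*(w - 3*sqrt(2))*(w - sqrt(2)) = w^3 - 4*sqrt(2)*w^2 + 5*w^2 - 20*sqrt(2)*w + 6*w + 30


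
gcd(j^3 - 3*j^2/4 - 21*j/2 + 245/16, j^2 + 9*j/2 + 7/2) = j + 7/2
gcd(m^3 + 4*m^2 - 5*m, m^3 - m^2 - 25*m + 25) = m^2 + 4*m - 5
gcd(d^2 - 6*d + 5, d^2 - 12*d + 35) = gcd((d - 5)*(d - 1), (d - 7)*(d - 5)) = d - 5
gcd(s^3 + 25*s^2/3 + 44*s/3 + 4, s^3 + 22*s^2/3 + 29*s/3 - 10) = 1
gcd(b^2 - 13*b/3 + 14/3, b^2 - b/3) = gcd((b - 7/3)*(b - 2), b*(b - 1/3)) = 1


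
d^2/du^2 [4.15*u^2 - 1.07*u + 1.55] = 8.30000000000000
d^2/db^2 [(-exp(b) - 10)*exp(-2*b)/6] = (-exp(b) - 40)*exp(-2*b)/6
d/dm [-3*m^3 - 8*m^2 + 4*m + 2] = -9*m^2 - 16*m + 4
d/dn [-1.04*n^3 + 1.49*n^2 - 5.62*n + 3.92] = -3.12*n^2 + 2.98*n - 5.62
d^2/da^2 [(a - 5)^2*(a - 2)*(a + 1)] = 12*a^2 - 66*a + 66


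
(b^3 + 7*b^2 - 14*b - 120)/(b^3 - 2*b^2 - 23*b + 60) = (b + 6)/(b - 3)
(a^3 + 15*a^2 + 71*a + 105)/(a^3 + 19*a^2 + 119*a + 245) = (a + 3)/(a + 7)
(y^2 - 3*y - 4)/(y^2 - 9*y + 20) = (y + 1)/(y - 5)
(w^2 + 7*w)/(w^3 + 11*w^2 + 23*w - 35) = w/(w^2 + 4*w - 5)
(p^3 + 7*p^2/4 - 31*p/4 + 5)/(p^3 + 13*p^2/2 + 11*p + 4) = (4*p^2 - 9*p + 5)/(2*(2*p^2 + 5*p + 2))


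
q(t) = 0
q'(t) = 0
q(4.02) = 0.00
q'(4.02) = 0.00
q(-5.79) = 0.00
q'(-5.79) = 0.00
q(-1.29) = 0.00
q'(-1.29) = 0.00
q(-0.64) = 0.00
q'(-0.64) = 0.00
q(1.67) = 0.00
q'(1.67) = 0.00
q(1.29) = 0.00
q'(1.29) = 0.00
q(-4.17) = 0.00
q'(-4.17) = 0.00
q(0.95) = 0.00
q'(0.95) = 0.00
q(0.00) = 0.00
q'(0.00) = 0.00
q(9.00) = 0.00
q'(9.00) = 0.00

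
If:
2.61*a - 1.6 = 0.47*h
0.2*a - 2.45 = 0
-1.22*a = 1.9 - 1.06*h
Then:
No Solution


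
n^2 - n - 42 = (n - 7)*(n + 6)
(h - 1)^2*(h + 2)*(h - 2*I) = h^4 - 2*I*h^3 - 3*h^2 + 2*h + 6*I*h - 4*I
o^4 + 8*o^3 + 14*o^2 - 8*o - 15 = (o - 1)*(o + 1)*(o + 3)*(o + 5)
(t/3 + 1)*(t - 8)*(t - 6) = t^3/3 - 11*t^2/3 + 2*t + 48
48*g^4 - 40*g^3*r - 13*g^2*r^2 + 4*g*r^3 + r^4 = (-3*g + r)*(-g + r)*(4*g + r)^2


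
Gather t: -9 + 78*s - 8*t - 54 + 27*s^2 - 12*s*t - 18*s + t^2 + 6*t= 27*s^2 + 60*s + t^2 + t*(-12*s - 2) - 63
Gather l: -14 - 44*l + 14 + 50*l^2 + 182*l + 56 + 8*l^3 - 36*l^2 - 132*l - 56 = 8*l^3 + 14*l^2 + 6*l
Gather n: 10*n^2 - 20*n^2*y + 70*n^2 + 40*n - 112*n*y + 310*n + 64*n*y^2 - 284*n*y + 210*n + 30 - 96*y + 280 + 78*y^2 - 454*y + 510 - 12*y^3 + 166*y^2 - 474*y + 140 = n^2*(80 - 20*y) + n*(64*y^2 - 396*y + 560) - 12*y^3 + 244*y^2 - 1024*y + 960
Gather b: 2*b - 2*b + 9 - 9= 0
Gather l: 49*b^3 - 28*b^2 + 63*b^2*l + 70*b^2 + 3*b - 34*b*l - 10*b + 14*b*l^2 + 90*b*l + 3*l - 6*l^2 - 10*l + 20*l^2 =49*b^3 + 42*b^2 - 7*b + l^2*(14*b + 14) + l*(63*b^2 + 56*b - 7)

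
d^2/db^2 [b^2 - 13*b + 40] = 2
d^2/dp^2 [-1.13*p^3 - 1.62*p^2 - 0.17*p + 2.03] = -6.78*p - 3.24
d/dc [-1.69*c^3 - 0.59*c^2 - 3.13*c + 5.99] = -5.07*c^2 - 1.18*c - 3.13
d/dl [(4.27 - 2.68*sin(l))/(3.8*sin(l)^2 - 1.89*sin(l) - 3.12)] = (10.184*sin(l)^2 - 32.452*sin(l) + 16.4319)*cos(l)/(14.44*sin(l)^4 - 14.364*sin(l)^3 - 20.1399*sin(l)^2 + 11.7936*sin(l) + 9.7344)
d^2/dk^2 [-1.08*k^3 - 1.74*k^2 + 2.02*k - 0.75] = -6.48*k - 3.48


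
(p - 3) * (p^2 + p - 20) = p^3 - 2*p^2 - 23*p + 60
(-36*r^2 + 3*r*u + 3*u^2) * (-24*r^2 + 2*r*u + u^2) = 864*r^4 - 144*r^3*u - 102*r^2*u^2 + 9*r*u^3 + 3*u^4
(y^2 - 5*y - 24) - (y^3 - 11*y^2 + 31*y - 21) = -y^3 + 12*y^2 - 36*y - 3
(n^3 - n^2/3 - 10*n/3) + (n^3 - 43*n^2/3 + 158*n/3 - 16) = 2*n^3 - 44*n^2/3 + 148*n/3 - 16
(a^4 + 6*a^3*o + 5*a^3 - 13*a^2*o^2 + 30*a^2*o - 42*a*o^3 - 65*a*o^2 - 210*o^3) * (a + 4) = a^5 + 6*a^4*o + 9*a^4 - 13*a^3*o^2 + 54*a^3*o + 20*a^3 - 42*a^2*o^3 - 117*a^2*o^2 + 120*a^2*o - 378*a*o^3 - 260*a*o^2 - 840*o^3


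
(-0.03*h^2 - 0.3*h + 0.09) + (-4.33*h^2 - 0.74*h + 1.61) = -4.36*h^2 - 1.04*h + 1.7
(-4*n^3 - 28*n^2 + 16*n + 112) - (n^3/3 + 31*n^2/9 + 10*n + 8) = -13*n^3/3 - 283*n^2/9 + 6*n + 104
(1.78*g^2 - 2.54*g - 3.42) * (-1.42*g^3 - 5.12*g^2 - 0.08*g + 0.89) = -2.5276*g^5 - 5.5068*g^4 + 17.7188*g^3 + 19.2978*g^2 - 1.987*g - 3.0438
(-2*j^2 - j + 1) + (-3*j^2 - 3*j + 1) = -5*j^2 - 4*j + 2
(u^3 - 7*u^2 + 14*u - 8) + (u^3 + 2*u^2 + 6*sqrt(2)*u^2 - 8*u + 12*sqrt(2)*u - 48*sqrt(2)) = 2*u^3 - 5*u^2 + 6*sqrt(2)*u^2 + 6*u + 12*sqrt(2)*u - 48*sqrt(2) - 8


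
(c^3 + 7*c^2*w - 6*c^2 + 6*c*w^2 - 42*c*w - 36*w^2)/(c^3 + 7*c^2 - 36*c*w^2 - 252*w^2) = (-c^2 - c*w + 6*c + 6*w)/(-c^2 + 6*c*w - 7*c + 42*w)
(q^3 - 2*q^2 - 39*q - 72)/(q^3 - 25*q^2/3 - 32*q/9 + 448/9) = 9*(q^2 + 6*q + 9)/(9*q^2 - 3*q - 56)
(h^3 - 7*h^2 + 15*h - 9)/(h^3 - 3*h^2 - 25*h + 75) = (h^2 - 4*h + 3)/(h^2 - 25)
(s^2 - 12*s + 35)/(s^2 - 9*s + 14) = (s - 5)/(s - 2)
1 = 1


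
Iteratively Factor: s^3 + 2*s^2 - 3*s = (s)*(s^2 + 2*s - 3) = s*(s + 3)*(s - 1)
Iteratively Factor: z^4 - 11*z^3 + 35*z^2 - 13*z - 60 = (z - 4)*(z^3 - 7*z^2 + 7*z + 15) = (z - 5)*(z - 4)*(z^2 - 2*z - 3) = (z - 5)*(z - 4)*(z - 3)*(z + 1)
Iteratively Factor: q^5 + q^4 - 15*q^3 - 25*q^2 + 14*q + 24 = (q + 1)*(q^4 - 15*q^2 - 10*q + 24) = (q + 1)*(q + 2)*(q^3 - 2*q^2 - 11*q + 12) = (q - 4)*(q + 1)*(q + 2)*(q^2 + 2*q - 3) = (q - 4)*(q - 1)*(q + 1)*(q + 2)*(q + 3)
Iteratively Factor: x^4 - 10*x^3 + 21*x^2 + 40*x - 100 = (x - 2)*(x^3 - 8*x^2 + 5*x + 50) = (x - 5)*(x - 2)*(x^2 - 3*x - 10) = (x - 5)*(x - 2)*(x + 2)*(x - 5)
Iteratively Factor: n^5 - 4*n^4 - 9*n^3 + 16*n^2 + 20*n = (n)*(n^4 - 4*n^3 - 9*n^2 + 16*n + 20) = n*(n + 1)*(n^3 - 5*n^2 - 4*n + 20) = n*(n + 1)*(n + 2)*(n^2 - 7*n + 10) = n*(n - 5)*(n + 1)*(n + 2)*(n - 2)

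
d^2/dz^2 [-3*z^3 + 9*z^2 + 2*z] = 18 - 18*z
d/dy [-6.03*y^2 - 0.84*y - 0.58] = -12.06*y - 0.84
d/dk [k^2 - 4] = 2*k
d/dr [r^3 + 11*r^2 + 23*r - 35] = 3*r^2 + 22*r + 23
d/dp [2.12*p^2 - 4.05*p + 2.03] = 4.24*p - 4.05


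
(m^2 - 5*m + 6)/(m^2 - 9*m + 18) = (m - 2)/(m - 6)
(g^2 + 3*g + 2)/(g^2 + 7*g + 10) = (g + 1)/(g + 5)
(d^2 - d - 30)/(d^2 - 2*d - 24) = (d + 5)/(d + 4)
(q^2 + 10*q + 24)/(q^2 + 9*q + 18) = (q + 4)/(q + 3)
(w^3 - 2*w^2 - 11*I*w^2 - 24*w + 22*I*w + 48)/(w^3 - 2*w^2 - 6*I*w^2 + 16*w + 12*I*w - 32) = (w - 3*I)/(w + 2*I)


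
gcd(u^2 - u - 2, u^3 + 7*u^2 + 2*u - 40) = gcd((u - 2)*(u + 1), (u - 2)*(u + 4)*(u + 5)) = u - 2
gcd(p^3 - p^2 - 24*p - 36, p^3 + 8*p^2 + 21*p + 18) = p^2 + 5*p + 6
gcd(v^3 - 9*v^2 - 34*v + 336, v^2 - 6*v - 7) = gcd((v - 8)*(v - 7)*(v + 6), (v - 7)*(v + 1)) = v - 7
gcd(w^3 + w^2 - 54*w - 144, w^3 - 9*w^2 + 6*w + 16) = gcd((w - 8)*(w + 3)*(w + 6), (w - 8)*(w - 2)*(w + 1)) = w - 8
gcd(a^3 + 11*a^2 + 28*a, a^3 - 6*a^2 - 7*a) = a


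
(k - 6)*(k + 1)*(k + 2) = k^3 - 3*k^2 - 16*k - 12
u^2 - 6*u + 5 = (u - 5)*(u - 1)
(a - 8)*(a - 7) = a^2 - 15*a + 56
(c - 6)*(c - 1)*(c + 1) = c^3 - 6*c^2 - c + 6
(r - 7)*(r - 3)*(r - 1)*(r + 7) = r^4 - 4*r^3 - 46*r^2 + 196*r - 147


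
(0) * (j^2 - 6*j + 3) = 0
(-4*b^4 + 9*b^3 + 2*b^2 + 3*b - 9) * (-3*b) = 12*b^5 - 27*b^4 - 6*b^3 - 9*b^2 + 27*b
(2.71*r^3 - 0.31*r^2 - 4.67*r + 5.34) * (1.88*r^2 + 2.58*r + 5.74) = 5.0948*r^5 + 6.409*r^4 + 5.976*r^3 - 3.7888*r^2 - 13.0286*r + 30.6516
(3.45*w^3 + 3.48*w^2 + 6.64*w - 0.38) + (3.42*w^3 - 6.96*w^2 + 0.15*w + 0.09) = 6.87*w^3 - 3.48*w^2 + 6.79*w - 0.29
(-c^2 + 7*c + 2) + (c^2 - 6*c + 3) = c + 5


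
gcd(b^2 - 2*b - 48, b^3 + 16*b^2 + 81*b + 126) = b + 6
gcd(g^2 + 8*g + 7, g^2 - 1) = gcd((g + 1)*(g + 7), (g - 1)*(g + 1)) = g + 1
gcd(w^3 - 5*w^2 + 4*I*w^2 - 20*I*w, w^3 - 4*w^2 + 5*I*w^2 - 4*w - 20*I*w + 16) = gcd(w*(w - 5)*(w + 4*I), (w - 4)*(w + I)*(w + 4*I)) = w + 4*I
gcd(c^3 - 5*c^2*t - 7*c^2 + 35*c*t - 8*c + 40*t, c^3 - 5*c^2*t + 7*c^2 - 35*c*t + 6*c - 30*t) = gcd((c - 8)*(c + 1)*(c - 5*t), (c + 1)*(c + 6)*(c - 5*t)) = -c^2 + 5*c*t - c + 5*t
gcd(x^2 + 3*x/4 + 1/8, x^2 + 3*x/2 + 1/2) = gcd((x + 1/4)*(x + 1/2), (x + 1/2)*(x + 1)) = x + 1/2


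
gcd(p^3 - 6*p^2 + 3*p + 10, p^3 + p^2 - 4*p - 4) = p^2 - p - 2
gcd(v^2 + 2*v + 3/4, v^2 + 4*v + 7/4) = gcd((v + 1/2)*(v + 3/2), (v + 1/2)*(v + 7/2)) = v + 1/2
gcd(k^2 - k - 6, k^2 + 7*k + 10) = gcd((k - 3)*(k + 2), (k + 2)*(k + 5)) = k + 2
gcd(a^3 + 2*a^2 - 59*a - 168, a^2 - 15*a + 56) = a - 8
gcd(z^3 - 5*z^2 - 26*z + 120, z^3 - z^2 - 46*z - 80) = z + 5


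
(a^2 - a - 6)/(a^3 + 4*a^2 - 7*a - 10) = (a^2 - a - 6)/(a^3 + 4*a^2 - 7*a - 10)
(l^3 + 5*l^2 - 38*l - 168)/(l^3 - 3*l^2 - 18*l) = (l^2 + 11*l + 28)/(l*(l + 3))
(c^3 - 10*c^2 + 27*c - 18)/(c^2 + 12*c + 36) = (c^3 - 10*c^2 + 27*c - 18)/(c^2 + 12*c + 36)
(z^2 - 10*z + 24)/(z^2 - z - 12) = (z - 6)/(z + 3)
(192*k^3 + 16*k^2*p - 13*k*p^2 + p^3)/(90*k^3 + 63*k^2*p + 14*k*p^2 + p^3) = (64*k^2 - 16*k*p + p^2)/(30*k^2 + 11*k*p + p^2)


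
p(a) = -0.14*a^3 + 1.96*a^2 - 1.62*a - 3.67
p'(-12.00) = -109.14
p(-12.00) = 539.93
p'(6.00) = 6.78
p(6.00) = 26.93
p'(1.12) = 2.24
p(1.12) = -3.22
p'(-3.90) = -23.30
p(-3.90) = 40.76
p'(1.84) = 4.17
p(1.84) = -0.89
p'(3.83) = 7.23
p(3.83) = 11.01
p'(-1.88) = -10.47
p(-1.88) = 7.23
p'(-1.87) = -10.42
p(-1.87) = 7.13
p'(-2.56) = -14.41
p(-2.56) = 15.67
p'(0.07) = -1.35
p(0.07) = -3.77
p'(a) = -0.42*a^2 + 3.92*a - 1.62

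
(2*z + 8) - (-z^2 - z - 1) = z^2 + 3*z + 9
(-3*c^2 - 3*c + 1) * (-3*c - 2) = 9*c^3 + 15*c^2 + 3*c - 2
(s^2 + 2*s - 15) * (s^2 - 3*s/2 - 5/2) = s^4 + s^3/2 - 41*s^2/2 + 35*s/2 + 75/2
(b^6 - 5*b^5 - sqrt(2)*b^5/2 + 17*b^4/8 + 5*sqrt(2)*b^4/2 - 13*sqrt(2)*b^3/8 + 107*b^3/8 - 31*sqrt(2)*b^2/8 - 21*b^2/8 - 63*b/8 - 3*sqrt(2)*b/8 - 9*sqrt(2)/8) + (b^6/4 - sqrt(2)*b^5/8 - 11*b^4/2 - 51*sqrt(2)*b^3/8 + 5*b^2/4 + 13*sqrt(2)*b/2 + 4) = 5*b^6/4 - 5*b^5 - 5*sqrt(2)*b^5/8 - 27*b^4/8 + 5*sqrt(2)*b^4/2 - 8*sqrt(2)*b^3 + 107*b^3/8 - 31*sqrt(2)*b^2/8 - 11*b^2/8 - 63*b/8 + 49*sqrt(2)*b/8 - 9*sqrt(2)/8 + 4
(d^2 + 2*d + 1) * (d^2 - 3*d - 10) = d^4 - d^3 - 15*d^2 - 23*d - 10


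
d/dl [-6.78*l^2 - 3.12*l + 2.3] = -13.56*l - 3.12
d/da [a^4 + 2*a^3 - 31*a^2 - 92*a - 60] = 4*a^3 + 6*a^2 - 62*a - 92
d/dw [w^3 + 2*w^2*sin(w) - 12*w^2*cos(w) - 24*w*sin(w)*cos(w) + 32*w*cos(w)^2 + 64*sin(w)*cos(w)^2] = 12*w^2*sin(w) + 2*w^2*cos(w) + 3*w^2 + 4*w*sin(w) - 32*w*sin(2*w) - 24*w*cos(w) - 24*w*cos(2*w) - 12*sin(2*w) + 16*cos(w) + 16*cos(2*w) + 48*cos(3*w) + 16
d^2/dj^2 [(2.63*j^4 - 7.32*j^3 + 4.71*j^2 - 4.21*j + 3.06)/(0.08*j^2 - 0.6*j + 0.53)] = (0.033664*j^6 - 0.757440000000001*j^5 + 6.349872*j^4 - 17.632832*j^3 + 21.751044*j^2 - 12.147384*j + 1.91223)/(0.000512*j^6 - 0.01152*j^5 + 0.096576*j^4 - 0.36864*j^3 + 0.639816*j^2 - 0.50562*j + 0.148877)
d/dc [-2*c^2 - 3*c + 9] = -4*c - 3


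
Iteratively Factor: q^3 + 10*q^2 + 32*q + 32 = (q + 4)*(q^2 + 6*q + 8) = (q + 4)^2*(q + 2)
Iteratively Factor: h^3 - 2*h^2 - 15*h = (h)*(h^2 - 2*h - 15) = h*(h + 3)*(h - 5)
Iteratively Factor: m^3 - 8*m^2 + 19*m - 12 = (m - 1)*(m^2 - 7*m + 12) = (m - 4)*(m - 1)*(m - 3)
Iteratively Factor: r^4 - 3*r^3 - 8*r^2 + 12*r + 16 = (r - 2)*(r^3 - r^2 - 10*r - 8) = (r - 2)*(r + 1)*(r^2 - 2*r - 8) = (r - 2)*(r + 1)*(r + 2)*(r - 4)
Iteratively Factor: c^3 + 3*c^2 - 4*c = (c - 1)*(c^2 + 4*c) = (c - 1)*(c + 4)*(c)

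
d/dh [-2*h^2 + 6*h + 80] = 6 - 4*h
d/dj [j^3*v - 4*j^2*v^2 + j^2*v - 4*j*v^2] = v*(3*j^2 - 8*j*v + 2*j - 4*v)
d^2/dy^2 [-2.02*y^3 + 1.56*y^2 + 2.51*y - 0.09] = 3.12 - 12.12*y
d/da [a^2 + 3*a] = 2*a + 3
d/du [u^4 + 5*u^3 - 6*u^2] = u*(4*u^2 + 15*u - 12)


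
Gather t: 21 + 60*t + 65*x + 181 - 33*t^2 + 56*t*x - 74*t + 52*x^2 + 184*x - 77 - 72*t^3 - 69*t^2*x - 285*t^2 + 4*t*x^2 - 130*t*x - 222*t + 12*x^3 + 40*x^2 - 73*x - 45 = -72*t^3 + t^2*(-69*x - 318) + t*(4*x^2 - 74*x - 236) + 12*x^3 + 92*x^2 + 176*x + 80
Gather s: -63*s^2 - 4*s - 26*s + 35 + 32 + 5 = -63*s^2 - 30*s + 72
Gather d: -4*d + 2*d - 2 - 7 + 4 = -2*d - 5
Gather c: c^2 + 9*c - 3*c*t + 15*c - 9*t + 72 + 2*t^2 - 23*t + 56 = c^2 + c*(24 - 3*t) + 2*t^2 - 32*t + 128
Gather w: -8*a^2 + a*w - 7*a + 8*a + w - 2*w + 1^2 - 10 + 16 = -8*a^2 + a + w*(a - 1) + 7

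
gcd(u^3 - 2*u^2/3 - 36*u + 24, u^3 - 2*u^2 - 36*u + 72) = u^2 - 36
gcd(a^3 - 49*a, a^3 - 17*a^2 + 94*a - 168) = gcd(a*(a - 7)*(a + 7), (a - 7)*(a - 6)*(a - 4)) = a - 7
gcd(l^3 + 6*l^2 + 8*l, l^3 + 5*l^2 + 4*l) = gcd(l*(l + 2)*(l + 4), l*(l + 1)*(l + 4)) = l^2 + 4*l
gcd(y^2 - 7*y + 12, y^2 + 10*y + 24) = 1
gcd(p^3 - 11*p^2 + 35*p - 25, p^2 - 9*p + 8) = p - 1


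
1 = 1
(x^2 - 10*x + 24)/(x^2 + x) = (x^2 - 10*x + 24)/(x*(x + 1))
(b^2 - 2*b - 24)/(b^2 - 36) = (b + 4)/(b + 6)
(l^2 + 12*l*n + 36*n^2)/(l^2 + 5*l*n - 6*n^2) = (l + 6*n)/(l - n)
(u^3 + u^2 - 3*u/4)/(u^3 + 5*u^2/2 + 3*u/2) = (u - 1/2)/(u + 1)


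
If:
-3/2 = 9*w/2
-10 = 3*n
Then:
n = -10/3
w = -1/3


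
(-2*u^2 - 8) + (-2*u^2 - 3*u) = -4*u^2 - 3*u - 8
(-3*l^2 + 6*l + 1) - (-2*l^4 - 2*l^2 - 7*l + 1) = 2*l^4 - l^2 + 13*l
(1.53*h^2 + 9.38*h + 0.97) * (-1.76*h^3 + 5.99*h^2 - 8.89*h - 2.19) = -2.6928*h^5 - 7.3441*h^4 + 40.8773*h^3 - 80.9286*h^2 - 29.1655*h - 2.1243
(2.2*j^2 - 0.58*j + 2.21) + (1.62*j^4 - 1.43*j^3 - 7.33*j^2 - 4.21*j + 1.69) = 1.62*j^4 - 1.43*j^3 - 5.13*j^2 - 4.79*j + 3.9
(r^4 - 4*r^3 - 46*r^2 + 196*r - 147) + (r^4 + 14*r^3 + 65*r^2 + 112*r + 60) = 2*r^4 + 10*r^3 + 19*r^2 + 308*r - 87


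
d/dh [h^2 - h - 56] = 2*h - 1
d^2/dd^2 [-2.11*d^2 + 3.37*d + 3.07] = -4.22000000000000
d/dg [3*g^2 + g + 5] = 6*g + 1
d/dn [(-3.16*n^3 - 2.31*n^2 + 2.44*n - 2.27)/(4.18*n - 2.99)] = (-26.4176*n^3 + 18.6894*n^2 + 13.8138*n + 2.193)/(17.4724*n^2 - 24.9964*n + 8.9401)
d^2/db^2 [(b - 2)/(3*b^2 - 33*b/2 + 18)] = 4*(3*(5 - 2*b)*(2*b^2 - 11*b + 12) + (b - 2)*(4*b - 11)^2)/(3*(2*b^2 - 11*b + 12)^3)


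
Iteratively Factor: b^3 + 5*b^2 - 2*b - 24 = (b + 3)*(b^2 + 2*b - 8) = (b - 2)*(b + 3)*(b + 4)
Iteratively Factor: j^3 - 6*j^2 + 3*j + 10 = (j - 5)*(j^2 - j - 2) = (j - 5)*(j - 2)*(j + 1)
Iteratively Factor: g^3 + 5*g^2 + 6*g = (g)*(g^2 + 5*g + 6) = g*(g + 2)*(g + 3)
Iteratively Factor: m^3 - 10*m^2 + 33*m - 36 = (m - 4)*(m^2 - 6*m + 9) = (m - 4)*(m - 3)*(m - 3)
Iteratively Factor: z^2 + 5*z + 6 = (z + 2)*(z + 3)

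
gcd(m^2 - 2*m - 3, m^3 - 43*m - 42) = m + 1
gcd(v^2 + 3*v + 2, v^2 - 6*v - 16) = v + 2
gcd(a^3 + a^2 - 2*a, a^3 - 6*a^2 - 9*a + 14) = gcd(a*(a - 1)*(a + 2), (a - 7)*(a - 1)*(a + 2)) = a^2 + a - 2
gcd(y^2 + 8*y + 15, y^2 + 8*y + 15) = y^2 + 8*y + 15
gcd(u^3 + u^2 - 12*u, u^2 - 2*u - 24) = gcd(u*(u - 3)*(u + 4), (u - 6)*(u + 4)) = u + 4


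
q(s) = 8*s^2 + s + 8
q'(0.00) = 1.00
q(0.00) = 8.00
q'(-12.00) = -191.00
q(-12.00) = 1148.00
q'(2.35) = 38.60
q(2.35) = 54.53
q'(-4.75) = -75.00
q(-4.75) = 183.75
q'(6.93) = 111.88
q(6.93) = 399.13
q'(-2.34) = -36.44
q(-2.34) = 49.46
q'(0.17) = 3.72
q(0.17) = 8.40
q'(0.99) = 16.84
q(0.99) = 16.83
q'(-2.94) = -46.04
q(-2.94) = 74.21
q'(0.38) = 7.08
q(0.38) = 9.54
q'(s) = 16*s + 1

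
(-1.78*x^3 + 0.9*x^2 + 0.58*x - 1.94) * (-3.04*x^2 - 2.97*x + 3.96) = 5.4112*x^5 + 2.5506*x^4 - 11.485*x^3 + 7.739*x^2 + 8.0586*x - 7.6824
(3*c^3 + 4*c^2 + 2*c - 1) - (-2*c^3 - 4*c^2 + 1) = 5*c^3 + 8*c^2 + 2*c - 2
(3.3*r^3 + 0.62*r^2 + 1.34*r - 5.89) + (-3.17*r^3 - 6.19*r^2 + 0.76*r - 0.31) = 0.13*r^3 - 5.57*r^2 + 2.1*r - 6.2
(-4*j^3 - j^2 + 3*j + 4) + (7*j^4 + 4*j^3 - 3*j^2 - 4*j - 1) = 7*j^4 - 4*j^2 - j + 3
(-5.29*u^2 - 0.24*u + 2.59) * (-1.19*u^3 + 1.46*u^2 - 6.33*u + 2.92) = 6.2951*u^5 - 7.4378*u^4 + 30.0532*u^3 - 10.1462*u^2 - 17.0955*u + 7.5628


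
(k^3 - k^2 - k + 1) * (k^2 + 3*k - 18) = k^5 + 2*k^4 - 22*k^3 + 16*k^2 + 21*k - 18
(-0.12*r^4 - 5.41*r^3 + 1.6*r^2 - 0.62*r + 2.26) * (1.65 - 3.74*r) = 0.4488*r^5 + 20.0354*r^4 - 14.9105*r^3 + 4.9588*r^2 - 9.4754*r + 3.729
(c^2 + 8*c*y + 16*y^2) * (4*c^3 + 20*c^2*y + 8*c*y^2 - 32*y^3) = 4*c^5 + 52*c^4*y + 232*c^3*y^2 + 352*c^2*y^3 - 128*c*y^4 - 512*y^5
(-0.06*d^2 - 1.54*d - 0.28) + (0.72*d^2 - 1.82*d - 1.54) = 0.66*d^2 - 3.36*d - 1.82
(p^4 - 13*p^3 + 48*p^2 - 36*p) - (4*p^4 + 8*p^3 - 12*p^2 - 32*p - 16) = -3*p^4 - 21*p^3 + 60*p^2 - 4*p + 16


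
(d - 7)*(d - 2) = d^2 - 9*d + 14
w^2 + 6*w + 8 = (w + 2)*(w + 4)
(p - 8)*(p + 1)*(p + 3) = p^3 - 4*p^2 - 29*p - 24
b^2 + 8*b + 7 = (b + 1)*(b + 7)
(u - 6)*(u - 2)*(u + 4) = u^3 - 4*u^2 - 20*u + 48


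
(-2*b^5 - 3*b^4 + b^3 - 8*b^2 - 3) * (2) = -4*b^5 - 6*b^4 + 2*b^3 - 16*b^2 - 6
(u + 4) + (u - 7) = 2*u - 3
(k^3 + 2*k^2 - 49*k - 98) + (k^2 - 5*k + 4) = k^3 + 3*k^2 - 54*k - 94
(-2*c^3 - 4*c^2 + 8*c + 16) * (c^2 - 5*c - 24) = -2*c^5 + 6*c^4 + 76*c^3 + 72*c^2 - 272*c - 384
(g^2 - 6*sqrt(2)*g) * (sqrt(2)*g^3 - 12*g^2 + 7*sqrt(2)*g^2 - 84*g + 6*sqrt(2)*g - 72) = sqrt(2)*g^5 - 24*g^4 + 7*sqrt(2)*g^4 - 168*g^3 + 78*sqrt(2)*g^3 - 144*g^2 + 504*sqrt(2)*g^2 + 432*sqrt(2)*g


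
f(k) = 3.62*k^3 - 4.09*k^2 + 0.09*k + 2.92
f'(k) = 10.86*k^2 - 8.18*k + 0.09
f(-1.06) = -6.08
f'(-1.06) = 20.96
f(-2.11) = -49.49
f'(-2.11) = 65.70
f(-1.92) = -37.95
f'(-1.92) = 55.83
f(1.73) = 9.58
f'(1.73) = 18.44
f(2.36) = 27.93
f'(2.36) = 41.27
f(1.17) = 3.22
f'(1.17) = 5.39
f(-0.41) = 1.95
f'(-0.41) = 5.27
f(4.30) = 215.50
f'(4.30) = 165.72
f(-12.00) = -6842.48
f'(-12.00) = 1662.09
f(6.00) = 638.14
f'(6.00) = 341.97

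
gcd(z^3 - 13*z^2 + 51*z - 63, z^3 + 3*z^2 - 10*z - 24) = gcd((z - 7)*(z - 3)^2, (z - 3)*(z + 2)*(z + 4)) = z - 3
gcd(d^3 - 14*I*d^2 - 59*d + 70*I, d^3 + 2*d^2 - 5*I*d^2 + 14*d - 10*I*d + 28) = d - 7*I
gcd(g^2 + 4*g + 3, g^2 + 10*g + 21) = g + 3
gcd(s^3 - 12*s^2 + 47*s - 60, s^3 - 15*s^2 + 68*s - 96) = s^2 - 7*s + 12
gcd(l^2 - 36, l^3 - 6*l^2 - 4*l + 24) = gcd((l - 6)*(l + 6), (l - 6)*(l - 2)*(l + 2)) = l - 6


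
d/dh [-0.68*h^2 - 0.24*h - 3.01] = -1.36*h - 0.24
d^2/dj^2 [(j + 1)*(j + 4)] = 2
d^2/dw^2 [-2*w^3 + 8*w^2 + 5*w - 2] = 16 - 12*w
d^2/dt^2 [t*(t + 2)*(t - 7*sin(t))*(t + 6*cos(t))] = 7*t^3*sin(t) - 6*t^3*cos(t) - 22*t^2*sin(t) + 84*t^2*sin(2*t) - 54*t^2*cos(t) + 12*t^2 - 90*t*sin(t) - 20*t*cos(t) - 168*sqrt(2)*t*cos(2*t + pi/4) + 12*t - 28*sin(t) - 42*sin(2*t) + 24*cos(t) - 168*cos(2*t)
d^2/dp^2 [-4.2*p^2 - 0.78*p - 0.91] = -8.40000000000000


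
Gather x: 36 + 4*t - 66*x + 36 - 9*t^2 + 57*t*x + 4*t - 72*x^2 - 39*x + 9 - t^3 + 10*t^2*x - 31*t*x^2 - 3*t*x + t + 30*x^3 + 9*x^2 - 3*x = -t^3 - 9*t^2 + 9*t + 30*x^3 + x^2*(-31*t - 63) + x*(10*t^2 + 54*t - 108) + 81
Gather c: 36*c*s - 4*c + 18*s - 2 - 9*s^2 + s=c*(36*s - 4) - 9*s^2 + 19*s - 2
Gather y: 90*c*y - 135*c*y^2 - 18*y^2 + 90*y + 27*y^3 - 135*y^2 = 27*y^3 + y^2*(-135*c - 153) + y*(90*c + 90)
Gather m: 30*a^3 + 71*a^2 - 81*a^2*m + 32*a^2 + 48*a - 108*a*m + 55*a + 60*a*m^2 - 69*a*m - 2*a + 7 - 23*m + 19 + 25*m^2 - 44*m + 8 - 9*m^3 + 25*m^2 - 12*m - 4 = 30*a^3 + 103*a^2 + 101*a - 9*m^3 + m^2*(60*a + 50) + m*(-81*a^2 - 177*a - 79) + 30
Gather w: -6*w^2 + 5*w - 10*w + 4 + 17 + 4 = -6*w^2 - 5*w + 25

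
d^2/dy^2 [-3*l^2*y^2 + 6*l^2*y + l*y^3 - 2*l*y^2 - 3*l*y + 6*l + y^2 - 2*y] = -6*l^2 + 6*l*y - 4*l + 2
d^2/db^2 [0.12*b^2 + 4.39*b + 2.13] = 0.240000000000000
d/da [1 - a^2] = -2*a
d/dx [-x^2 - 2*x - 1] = -2*x - 2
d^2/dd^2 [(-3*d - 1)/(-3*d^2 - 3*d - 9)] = 2*((2*d + 1)^2*(3*d + 1) - (9*d + 4)*(d^2 + d + 3))/(3*(d^2 + d + 3)^3)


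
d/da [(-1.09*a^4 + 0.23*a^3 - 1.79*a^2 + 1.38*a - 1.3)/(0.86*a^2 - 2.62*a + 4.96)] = (-1.8748*a^5 + 8.7652*a^4 - 22.8308*a^3 + 6.9254*a^2 - 15.5208*a + 3.4388)/(0.7396*a^4 - 4.5064*a^3 + 15.3956*a^2 - 25.9904*a + 24.6016)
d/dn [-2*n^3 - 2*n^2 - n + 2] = -6*n^2 - 4*n - 1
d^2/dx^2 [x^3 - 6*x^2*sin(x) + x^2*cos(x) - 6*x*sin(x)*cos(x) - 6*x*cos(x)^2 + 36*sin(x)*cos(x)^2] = 6*x^2*sin(x) - x^2*cos(x) - 4*x*sin(x) + 12*sqrt(2)*x*sin(2*x + pi/4) - 24*x*cos(x) + 6*x - 21*sin(x) - 81*sin(3*x) + 2*cos(x) - 12*sqrt(2)*cos(2*x + pi/4)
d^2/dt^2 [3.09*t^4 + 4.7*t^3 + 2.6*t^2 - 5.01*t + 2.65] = 37.08*t^2 + 28.2*t + 5.2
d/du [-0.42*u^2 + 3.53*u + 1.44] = 3.53 - 0.84*u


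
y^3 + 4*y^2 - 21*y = y*(y - 3)*(y + 7)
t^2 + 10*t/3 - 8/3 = (t - 2/3)*(t + 4)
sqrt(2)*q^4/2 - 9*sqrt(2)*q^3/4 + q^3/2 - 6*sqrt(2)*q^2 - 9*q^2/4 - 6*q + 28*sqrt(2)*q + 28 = (q - 4)^2*(q + 7/2)*(sqrt(2)*q/2 + 1/2)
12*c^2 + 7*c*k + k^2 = (3*c + k)*(4*c + k)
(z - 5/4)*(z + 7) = z^2 + 23*z/4 - 35/4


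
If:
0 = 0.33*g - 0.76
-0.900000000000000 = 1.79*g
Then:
No Solution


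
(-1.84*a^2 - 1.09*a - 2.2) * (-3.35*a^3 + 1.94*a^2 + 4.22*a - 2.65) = 6.164*a^5 + 0.0819000000000005*a^4 - 2.5094*a^3 - 3.9918*a^2 - 6.3955*a + 5.83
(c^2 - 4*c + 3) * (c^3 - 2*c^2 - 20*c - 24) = c^5 - 6*c^4 - 9*c^3 + 50*c^2 + 36*c - 72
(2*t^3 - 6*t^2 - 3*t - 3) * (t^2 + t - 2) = 2*t^5 - 4*t^4 - 13*t^3 + 6*t^2 + 3*t + 6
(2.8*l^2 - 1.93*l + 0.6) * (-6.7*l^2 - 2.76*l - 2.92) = -18.76*l^4 + 5.203*l^3 - 6.8692*l^2 + 3.9796*l - 1.752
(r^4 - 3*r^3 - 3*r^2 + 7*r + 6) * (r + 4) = r^5 + r^4 - 15*r^3 - 5*r^2 + 34*r + 24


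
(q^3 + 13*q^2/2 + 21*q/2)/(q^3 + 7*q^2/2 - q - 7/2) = q*(q + 3)/(q^2 - 1)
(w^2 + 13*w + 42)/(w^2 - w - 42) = (w + 7)/(w - 7)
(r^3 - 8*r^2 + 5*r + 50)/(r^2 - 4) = (r^2 - 10*r + 25)/(r - 2)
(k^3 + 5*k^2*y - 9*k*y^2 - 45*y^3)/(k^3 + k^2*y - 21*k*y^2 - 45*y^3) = (-k^2 - 2*k*y + 15*y^2)/(-k^2 + 2*k*y + 15*y^2)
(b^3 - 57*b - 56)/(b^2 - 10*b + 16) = (b^2 + 8*b + 7)/(b - 2)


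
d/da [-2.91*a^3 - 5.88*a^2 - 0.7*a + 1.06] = -8.73*a^2 - 11.76*a - 0.7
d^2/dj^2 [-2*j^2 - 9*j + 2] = -4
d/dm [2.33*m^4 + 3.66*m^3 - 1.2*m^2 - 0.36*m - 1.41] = 9.32*m^3 + 10.98*m^2 - 2.4*m - 0.36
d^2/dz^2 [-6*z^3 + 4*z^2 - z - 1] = 8 - 36*z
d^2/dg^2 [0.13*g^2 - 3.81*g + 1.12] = 0.260000000000000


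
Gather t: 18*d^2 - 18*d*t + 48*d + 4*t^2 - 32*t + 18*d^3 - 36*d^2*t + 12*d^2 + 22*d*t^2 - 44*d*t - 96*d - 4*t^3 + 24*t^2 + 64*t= 18*d^3 + 30*d^2 - 48*d - 4*t^3 + t^2*(22*d + 28) + t*(-36*d^2 - 62*d + 32)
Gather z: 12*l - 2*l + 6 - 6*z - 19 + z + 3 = 10*l - 5*z - 10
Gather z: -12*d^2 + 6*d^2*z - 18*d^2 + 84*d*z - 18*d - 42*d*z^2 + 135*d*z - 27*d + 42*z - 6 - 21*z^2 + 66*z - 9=-30*d^2 - 45*d + z^2*(-42*d - 21) + z*(6*d^2 + 219*d + 108) - 15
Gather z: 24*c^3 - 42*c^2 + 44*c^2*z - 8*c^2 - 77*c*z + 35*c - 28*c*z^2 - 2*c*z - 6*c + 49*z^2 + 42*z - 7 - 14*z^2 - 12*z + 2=24*c^3 - 50*c^2 + 29*c + z^2*(35 - 28*c) + z*(44*c^2 - 79*c + 30) - 5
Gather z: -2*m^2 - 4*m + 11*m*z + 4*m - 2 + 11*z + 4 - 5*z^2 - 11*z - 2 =-2*m^2 + 11*m*z - 5*z^2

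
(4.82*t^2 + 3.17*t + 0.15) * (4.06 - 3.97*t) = -19.1354*t^3 + 6.9843*t^2 + 12.2747*t + 0.609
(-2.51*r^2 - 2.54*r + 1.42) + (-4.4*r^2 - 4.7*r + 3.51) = -6.91*r^2 - 7.24*r + 4.93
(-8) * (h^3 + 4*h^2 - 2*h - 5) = -8*h^3 - 32*h^2 + 16*h + 40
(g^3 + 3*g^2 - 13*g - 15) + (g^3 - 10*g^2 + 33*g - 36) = 2*g^3 - 7*g^2 + 20*g - 51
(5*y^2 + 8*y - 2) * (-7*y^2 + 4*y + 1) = -35*y^4 - 36*y^3 + 51*y^2 - 2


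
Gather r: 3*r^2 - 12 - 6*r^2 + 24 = 12 - 3*r^2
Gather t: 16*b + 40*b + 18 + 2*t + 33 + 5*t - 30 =56*b + 7*t + 21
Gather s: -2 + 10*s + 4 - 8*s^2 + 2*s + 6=-8*s^2 + 12*s + 8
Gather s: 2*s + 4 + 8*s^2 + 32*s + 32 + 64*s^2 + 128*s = 72*s^2 + 162*s + 36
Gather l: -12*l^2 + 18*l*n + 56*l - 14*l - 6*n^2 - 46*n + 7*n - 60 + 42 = -12*l^2 + l*(18*n + 42) - 6*n^2 - 39*n - 18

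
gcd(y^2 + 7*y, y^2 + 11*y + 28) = y + 7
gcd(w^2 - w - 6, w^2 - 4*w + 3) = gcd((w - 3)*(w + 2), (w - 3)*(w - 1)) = w - 3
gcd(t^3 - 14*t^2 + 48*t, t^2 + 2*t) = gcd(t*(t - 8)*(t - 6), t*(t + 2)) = t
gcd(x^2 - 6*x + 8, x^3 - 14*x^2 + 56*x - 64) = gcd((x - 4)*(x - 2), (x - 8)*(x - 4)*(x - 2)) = x^2 - 6*x + 8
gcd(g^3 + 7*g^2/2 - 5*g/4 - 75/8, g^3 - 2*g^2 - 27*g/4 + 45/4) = g^2 + g - 15/4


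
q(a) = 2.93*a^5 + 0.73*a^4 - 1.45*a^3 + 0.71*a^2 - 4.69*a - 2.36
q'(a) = 14.65*a^4 + 2.92*a^3 - 4.35*a^2 + 1.42*a - 4.69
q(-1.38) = -2.74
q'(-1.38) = 30.52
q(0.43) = -4.29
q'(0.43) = -4.15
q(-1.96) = -53.50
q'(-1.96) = 170.03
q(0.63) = -4.99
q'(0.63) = -2.48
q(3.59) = 1791.31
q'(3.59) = 2512.86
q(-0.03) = -2.22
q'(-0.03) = -4.74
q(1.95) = 73.61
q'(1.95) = 215.01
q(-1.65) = -16.60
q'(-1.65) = 76.59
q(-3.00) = -595.61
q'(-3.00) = 1059.71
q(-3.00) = -595.61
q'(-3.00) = 1059.71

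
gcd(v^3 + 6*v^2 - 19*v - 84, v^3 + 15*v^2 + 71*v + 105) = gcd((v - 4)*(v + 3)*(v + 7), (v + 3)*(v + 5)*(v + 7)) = v^2 + 10*v + 21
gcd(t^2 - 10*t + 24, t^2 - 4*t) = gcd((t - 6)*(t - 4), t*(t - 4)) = t - 4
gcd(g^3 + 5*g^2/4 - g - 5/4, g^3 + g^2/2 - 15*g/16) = g + 5/4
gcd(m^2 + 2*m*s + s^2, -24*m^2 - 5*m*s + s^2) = 1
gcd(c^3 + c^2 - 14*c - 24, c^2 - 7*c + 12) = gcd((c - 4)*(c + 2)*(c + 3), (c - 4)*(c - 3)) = c - 4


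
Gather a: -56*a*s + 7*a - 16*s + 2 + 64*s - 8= a*(7 - 56*s) + 48*s - 6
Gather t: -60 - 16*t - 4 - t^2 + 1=-t^2 - 16*t - 63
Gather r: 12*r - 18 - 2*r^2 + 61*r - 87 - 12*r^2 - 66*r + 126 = -14*r^2 + 7*r + 21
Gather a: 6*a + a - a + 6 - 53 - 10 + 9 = 6*a - 48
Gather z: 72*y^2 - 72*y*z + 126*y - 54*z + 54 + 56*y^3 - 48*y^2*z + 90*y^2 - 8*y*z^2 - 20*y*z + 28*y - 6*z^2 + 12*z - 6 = 56*y^3 + 162*y^2 + 154*y + z^2*(-8*y - 6) + z*(-48*y^2 - 92*y - 42) + 48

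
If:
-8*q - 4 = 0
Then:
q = -1/2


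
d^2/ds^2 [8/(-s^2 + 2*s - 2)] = 16*(s^2 - 2*s - 4*(s - 1)^2 + 2)/(s^2 - 2*s + 2)^3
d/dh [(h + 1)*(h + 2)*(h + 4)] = 3*h^2 + 14*h + 14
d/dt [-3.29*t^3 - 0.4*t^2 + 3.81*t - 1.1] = -9.87*t^2 - 0.8*t + 3.81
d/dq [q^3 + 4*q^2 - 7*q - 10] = 3*q^2 + 8*q - 7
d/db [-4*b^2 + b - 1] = 1 - 8*b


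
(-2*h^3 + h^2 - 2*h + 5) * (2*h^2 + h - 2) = -4*h^5 + h^3 + 6*h^2 + 9*h - 10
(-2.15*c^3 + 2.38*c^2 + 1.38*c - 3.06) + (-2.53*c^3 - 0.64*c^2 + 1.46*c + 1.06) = -4.68*c^3 + 1.74*c^2 + 2.84*c - 2.0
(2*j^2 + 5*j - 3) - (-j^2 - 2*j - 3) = 3*j^2 + 7*j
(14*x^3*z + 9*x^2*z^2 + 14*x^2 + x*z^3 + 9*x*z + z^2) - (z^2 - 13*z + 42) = 14*x^3*z + 9*x^2*z^2 + 14*x^2 + x*z^3 + 9*x*z + 13*z - 42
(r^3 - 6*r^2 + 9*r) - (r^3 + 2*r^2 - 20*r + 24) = -8*r^2 + 29*r - 24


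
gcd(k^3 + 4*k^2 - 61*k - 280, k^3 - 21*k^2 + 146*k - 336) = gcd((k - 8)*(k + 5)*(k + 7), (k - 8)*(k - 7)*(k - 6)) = k - 8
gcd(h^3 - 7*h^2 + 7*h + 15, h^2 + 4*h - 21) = h - 3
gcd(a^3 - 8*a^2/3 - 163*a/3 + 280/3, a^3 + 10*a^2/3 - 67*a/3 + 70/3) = a^2 + 16*a/3 - 35/3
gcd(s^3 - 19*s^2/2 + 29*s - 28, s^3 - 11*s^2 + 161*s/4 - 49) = s^2 - 15*s/2 + 14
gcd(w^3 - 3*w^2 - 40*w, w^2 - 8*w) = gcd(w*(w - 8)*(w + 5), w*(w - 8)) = w^2 - 8*w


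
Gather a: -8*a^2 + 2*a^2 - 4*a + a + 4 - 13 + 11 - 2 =-6*a^2 - 3*a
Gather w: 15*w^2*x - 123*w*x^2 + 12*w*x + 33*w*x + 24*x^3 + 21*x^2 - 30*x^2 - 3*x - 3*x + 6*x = 15*w^2*x + w*(-123*x^2 + 45*x) + 24*x^3 - 9*x^2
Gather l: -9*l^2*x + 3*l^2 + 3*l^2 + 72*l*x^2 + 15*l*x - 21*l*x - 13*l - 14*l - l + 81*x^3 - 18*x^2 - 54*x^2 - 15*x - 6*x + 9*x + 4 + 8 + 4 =l^2*(6 - 9*x) + l*(72*x^2 - 6*x - 28) + 81*x^3 - 72*x^2 - 12*x + 16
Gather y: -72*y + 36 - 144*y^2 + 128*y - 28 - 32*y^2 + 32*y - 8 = -176*y^2 + 88*y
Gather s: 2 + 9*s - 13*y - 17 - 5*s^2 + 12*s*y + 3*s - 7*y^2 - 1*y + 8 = -5*s^2 + s*(12*y + 12) - 7*y^2 - 14*y - 7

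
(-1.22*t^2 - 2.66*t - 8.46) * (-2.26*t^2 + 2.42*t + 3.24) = 2.7572*t^4 + 3.0592*t^3 + 8.7296*t^2 - 29.0916*t - 27.4104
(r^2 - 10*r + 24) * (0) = 0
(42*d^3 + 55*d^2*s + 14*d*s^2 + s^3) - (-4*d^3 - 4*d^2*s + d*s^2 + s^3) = 46*d^3 + 59*d^2*s + 13*d*s^2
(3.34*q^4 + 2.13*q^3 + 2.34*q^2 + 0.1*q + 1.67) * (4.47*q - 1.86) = 14.9298*q^5 + 3.3087*q^4 + 6.498*q^3 - 3.9054*q^2 + 7.2789*q - 3.1062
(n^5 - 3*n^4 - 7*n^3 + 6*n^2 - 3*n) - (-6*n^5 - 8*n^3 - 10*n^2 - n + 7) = 7*n^5 - 3*n^4 + n^3 + 16*n^2 - 2*n - 7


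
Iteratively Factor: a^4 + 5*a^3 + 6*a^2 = (a + 2)*(a^3 + 3*a^2) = a*(a + 2)*(a^2 + 3*a) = a^2*(a + 2)*(a + 3)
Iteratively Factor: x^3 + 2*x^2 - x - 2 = (x + 2)*(x^2 - 1) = (x + 1)*(x + 2)*(x - 1)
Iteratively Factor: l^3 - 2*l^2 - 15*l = (l - 5)*(l^2 + 3*l) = l*(l - 5)*(l + 3)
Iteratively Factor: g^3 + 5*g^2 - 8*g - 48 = (g - 3)*(g^2 + 8*g + 16) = (g - 3)*(g + 4)*(g + 4)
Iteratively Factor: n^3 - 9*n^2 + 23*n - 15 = (n - 1)*(n^2 - 8*n + 15) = (n - 3)*(n - 1)*(n - 5)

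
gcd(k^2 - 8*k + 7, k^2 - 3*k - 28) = k - 7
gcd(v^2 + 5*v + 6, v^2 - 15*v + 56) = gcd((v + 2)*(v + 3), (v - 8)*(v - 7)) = 1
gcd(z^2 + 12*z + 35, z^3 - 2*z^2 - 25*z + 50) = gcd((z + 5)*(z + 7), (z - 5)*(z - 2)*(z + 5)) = z + 5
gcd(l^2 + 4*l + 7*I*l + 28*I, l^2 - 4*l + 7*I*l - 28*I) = l + 7*I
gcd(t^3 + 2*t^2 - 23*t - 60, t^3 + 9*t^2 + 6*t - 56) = t + 4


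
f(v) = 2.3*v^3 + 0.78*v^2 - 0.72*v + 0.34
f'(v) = 6.9*v^2 + 1.56*v - 0.72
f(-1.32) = -2.64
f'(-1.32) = 9.24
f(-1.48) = -4.34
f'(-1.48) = 12.08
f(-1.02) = -0.55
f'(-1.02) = 4.87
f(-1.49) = -4.46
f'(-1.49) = 12.27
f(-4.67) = -213.54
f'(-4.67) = 142.48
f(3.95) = 151.41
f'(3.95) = 113.10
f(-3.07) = -56.65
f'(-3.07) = 59.52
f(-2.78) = -41.05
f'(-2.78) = 48.27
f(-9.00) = -1606.70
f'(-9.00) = 544.14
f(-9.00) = -1606.70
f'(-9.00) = 544.14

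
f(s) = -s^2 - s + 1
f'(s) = -2*s - 1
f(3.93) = -18.37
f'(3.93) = -8.86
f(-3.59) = -8.30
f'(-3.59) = 6.18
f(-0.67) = 1.22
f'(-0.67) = 0.34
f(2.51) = -7.81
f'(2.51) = -6.02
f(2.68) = -8.86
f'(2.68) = -6.36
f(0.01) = 0.99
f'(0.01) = -1.02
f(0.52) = 0.21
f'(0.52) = -2.04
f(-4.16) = -12.15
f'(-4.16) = 7.32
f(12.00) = -155.00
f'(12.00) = -25.00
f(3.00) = -11.00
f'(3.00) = -7.00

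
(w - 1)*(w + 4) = w^2 + 3*w - 4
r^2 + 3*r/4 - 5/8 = (r - 1/2)*(r + 5/4)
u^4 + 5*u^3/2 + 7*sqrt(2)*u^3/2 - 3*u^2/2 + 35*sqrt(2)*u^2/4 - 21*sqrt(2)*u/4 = u*(u - 1/2)*(u + 3)*(u + 7*sqrt(2)/2)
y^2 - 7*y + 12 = (y - 4)*(y - 3)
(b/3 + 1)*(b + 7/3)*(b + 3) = b^3/3 + 25*b^2/9 + 23*b/3 + 7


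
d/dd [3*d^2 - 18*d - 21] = 6*d - 18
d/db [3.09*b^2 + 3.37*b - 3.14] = 6.18*b + 3.37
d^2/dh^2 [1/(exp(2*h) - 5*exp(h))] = ((5 - 4*exp(h))*(exp(h) - 5) + 2*(2*exp(h) - 5)^2)*exp(-h)/(exp(h) - 5)^3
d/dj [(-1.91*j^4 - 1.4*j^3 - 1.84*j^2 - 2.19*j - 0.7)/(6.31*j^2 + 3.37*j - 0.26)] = (-24.1042*j^5 - 28.1441*j^4 - 7.4496*j^3 + 8.7101*j^2 + 9.7908*j + 2.9284)/(39.8161*j^4 + 42.5294*j^3 + 8.0757*j^2 - 1.7524*j + 0.0676)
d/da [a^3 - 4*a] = 3*a^2 - 4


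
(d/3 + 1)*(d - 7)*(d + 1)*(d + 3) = d^4/3 - 34*d^2/3 - 32*d - 21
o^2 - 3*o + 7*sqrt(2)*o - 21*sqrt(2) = (o - 3)*(o + 7*sqrt(2))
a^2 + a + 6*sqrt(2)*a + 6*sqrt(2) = (a + 1)*(a + 6*sqrt(2))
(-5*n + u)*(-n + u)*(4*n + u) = 20*n^3 - 19*n^2*u - 2*n*u^2 + u^3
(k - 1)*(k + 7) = k^2 + 6*k - 7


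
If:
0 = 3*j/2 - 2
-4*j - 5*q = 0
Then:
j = 4/3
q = -16/15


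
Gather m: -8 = -8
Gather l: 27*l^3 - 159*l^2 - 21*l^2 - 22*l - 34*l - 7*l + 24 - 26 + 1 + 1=27*l^3 - 180*l^2 - 63*l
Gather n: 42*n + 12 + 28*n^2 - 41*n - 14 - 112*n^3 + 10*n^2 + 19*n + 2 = -112*n^3 + 38*n^2 + 20*n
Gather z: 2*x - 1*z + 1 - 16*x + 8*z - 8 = -14*x + 7*z - 7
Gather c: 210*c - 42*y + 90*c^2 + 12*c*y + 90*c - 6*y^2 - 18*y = 90*c^2 + c*(12*y + 300) - 6*y^2 - 60*y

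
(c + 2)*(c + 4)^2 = c^3 + 10*c^2 + 32*c + 32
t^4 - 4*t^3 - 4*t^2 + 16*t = t*(t - 4)*(t - 2)*(t + 2)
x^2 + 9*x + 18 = (x + 3)*(x + 6)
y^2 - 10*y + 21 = (y - 7)*(y - 3)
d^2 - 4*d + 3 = (d - 3)*(d - 1)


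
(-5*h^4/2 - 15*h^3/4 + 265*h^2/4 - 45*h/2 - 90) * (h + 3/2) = -5*h^5/2 - 15*h^4/2 + 485*h^3/8 + 615*h^2/8 - 495*h/4 - 135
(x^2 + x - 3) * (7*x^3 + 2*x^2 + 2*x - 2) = 7*x^5 + 9*x^4 - 17*x^3 - 6*x^2 - 8*x + 6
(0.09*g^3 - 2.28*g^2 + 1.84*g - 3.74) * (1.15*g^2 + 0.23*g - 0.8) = 0.1035*g^5 - 2.6013*g^4 + 1.5196*g^3 - 2.0538*g^2 - 2.3322*g + 2.992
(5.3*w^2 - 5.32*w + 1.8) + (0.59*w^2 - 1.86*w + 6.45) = 5.89*w^2 - 7.18*w + 8.25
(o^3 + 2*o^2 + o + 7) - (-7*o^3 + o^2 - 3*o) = 8*o^3 + o^2 + 4*o + 7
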